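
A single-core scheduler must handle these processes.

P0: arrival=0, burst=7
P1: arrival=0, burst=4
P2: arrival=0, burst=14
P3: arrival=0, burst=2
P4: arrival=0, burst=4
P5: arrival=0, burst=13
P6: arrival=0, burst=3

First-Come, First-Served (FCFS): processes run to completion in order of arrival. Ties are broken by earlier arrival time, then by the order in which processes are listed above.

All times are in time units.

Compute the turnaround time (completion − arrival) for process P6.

47

Gantt: | P0 0-7 | P1 7-11 | P2 11-25 | P3 25-27 | P4 27-31 | P5 31-44 | P6 44-47 |
Completion: P0=7  P1=11  P2=25  P3=27  P4=31  P5=44  P6=47
Turnaround (C−A): P0=7  P1=11  P2=25  P3=27  P4=31  P5=44  P6=47
Turnaround(P6) = completion − arrival = 47 − 0 = 47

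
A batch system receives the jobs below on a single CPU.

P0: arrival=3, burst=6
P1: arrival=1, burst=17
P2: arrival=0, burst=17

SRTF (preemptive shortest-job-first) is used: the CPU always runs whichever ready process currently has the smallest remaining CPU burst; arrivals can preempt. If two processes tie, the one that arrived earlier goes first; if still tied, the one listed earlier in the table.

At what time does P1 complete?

40

Schedule: | P2 0-3 | P0 3-9 | P2 9-23 | P1 23-40 |
Completion: P0=9  P1=40  P2=23
Turnaround (C−A): P0=6  P1=39  P2=23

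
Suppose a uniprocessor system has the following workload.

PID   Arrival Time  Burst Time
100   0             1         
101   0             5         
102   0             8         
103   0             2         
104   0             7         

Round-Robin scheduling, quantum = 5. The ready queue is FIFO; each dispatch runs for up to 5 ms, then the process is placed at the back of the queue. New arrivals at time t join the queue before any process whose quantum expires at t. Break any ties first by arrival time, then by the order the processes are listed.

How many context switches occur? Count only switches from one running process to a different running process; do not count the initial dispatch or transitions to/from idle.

Gantt: | 100 0-1 | 101 1-6 | 102 6-11 | 103 11-13 | 104 13-18 | 102 18-21 | 104 21-23 |
Completion: 100=1  101=6  102=21  103=13  104=23
Turnaround (C−A): 100=1  101=6  102=21  103=13  104=23

6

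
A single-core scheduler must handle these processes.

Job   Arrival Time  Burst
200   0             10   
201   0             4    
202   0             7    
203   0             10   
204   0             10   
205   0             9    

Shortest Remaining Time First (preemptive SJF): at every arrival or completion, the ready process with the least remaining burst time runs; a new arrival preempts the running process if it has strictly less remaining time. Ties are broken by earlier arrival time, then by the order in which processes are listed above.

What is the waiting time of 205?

Schedule: | 201 0-4 | 202 4-11 | 205 11-20 | 200 20-30 | 203 30-40 | 204 40-50 |
Completion: 200=30  201=4  202=11  203=40  204=50  205=20
Turnaround (C−A): 200=30  201=4  202=11  203=40  204=50  205=20
Waiting(205) = turnaround − burst = 20 − 9 = 11

11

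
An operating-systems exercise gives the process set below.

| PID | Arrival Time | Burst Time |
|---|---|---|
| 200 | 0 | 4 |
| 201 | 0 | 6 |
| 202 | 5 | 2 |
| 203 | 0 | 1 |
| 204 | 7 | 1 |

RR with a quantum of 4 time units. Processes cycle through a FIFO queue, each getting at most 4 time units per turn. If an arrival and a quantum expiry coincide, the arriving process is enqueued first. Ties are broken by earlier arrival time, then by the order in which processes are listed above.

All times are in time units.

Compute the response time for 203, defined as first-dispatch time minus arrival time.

Schedule: | 200 0-4 | 201 4-8 | 203 8-9 | 202 9-11 | 204 11-12 | 201 12-14 |
Completion: 200=4  201=14  202=11  203=9  204=12
Turnaround (C−A): 200=4  201=14  202=6  203=9  204=5
Response(203) = first start − arrival = 8 − 0 = 8

8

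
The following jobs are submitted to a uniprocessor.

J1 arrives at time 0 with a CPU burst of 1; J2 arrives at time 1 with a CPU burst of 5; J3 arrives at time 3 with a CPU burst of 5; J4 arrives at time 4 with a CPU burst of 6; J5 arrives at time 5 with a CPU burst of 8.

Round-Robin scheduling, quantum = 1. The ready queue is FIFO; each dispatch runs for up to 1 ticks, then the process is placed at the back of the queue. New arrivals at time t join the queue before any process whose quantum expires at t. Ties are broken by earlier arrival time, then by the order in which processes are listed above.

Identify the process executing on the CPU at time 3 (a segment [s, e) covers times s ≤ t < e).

J3

Schedule: | J1 0-1 | J2 1-3 | J3 3-4 | J2 4-5 | J4 5-6 | J3 6-7 | J5 7-8 | J2 8-9 | J4 9-10 | J3 10-11 | J5 11-12 | J2 12-13 | J4 13-14 | J3 14-15 | J5 15-16 | J4 16-17 | J3 17-18 | J5 18-19 | J4 19-20 | J5 20-21 | J4 21-22 | J5 22-25 |
Completion: J1=1  J2=13  J3=18  J4=22  J5=25
Turnaround (C−A): J1=1  J2=12  J3=15  J4=18  J5=20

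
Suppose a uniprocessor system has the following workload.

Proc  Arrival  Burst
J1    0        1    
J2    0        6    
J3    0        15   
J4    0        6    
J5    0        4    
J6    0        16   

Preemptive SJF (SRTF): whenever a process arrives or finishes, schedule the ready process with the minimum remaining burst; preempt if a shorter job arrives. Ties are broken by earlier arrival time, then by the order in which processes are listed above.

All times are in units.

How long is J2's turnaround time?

Timeline: | J1 0-1 | J5 1-5 | J2 5-11 | J4 11-17 | J3 17-32 | J6 32-48 |
Completion: J1=1  J2=11  J3=32  J4=17  J5=5  J6=48
Turnaround (C−A): J1=1  J2=11  J3=32  J4=17  J5=5  J6=48
Turnaround(J2) = completion − arrival = 11 − 0 = 11

11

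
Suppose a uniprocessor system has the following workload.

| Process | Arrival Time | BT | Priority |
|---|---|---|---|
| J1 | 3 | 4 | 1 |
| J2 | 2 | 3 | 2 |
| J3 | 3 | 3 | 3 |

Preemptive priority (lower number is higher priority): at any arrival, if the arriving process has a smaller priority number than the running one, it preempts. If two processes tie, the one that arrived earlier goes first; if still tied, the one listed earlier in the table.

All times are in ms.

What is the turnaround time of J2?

7

Schedule: | idle 0-2 | J2 2-3 | J1 3-7 | J2 7-9 | J3 9-12 |
Completion: J1=7  J2=9  J3=12
Turnaround(J2) = completion − arrival = 9 − 2 = 7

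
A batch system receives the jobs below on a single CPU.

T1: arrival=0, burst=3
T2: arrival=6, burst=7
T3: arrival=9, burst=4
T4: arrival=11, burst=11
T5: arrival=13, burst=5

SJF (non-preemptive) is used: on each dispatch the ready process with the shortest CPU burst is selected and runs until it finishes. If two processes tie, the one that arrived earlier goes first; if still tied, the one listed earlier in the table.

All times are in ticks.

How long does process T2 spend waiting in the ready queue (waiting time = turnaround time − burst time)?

0

Schedule: | T1 0-3 | idle 3-6 | T2 6-13 | T3 13-17 | T5 17-22 | T4 22-33 |
Completion: T1=3  T2=13  T3=17  T4=33  T5=22
Turnaround (C−A): T1=3  T2=7  T3=8  T4=22  T5=9
Waiting(T2) = turnaround − burst = 7 − 7 = 0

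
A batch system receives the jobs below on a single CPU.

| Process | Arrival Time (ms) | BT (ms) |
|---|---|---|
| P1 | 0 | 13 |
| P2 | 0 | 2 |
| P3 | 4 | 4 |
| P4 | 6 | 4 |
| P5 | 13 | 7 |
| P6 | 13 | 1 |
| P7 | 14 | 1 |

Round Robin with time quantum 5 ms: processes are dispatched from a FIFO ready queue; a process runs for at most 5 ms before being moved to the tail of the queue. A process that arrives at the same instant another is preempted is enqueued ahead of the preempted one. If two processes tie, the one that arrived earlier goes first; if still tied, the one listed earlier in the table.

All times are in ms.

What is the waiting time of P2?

Timeline: | P1 0-5 | P2 5-7 | P3 7-11 | P1 11-16 | P4 16-20 | P5 20-25 | P6 25-26 | P7 26-27 | P1 27-30 | P5 30-32 |
Completion: P1=30  P2=7  P3=11  P4=20  P5=32  P6=26  P7=27
Waiting(P2) = turnaround − burst = 7 − 2 = 5

5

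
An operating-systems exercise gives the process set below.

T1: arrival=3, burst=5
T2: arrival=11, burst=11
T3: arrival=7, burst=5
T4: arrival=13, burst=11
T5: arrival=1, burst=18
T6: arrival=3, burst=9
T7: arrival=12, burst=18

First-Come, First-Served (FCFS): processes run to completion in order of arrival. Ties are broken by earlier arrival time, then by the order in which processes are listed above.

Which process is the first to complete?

Schedule: | idle 0-1 | T5 1-19 | T1 19-24 | T6 24-33 | T3 33-38 | T2 38-49 | T7 49-67 | T4 67-78 |
Completion: T1=24  T2=49  T3=38  T4=78  T5=19  T6=33  T7=67
Finish order: T5 → T1 → T6 → T3 → T2 → T7 → T4

T5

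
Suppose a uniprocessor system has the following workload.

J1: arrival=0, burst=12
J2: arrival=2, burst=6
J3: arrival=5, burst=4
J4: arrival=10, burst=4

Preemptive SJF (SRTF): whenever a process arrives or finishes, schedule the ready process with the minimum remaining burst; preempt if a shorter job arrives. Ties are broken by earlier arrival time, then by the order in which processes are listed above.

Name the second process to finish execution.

Gantt: | J1 0-2 | J2 2-8 | J3 8-12 | J4 12-16 | J1 16-26 |
Completion: J1=26  J2=8  J3=12  J4=16
Turnaround (C−A): J1=26  J2=6  J3=7  J4=6
Finish order: J2 → J3 → J4 → J1

J3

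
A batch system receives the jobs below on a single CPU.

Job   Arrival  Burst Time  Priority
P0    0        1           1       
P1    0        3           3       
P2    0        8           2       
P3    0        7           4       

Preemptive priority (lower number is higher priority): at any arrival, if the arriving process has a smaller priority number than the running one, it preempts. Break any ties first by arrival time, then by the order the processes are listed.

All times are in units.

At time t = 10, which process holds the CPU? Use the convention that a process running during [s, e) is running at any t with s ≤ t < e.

Timeline: | P0 0-1 | P2 1-9 | P1 9-12 | P3 12-19 |
Completion: P0=1  P1=12  P2=9  P3=19

P1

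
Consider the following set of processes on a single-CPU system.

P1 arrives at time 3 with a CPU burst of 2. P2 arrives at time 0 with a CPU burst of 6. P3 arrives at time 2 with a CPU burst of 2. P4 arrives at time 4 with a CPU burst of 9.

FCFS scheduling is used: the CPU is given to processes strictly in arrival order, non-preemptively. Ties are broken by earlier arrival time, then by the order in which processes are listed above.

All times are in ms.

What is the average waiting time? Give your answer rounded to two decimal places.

3.75

Gantt: | P2 0-6 | P3 6-8 | P1 8-10 | P4 10-19 |
Completion: P1=10  P2=6  P3=8  P4=19
Waiting times: P1=5, P2=0, P3=4, P4=6
Average waiting = (5+0+4+6) / 4 = 15/4 = 3.75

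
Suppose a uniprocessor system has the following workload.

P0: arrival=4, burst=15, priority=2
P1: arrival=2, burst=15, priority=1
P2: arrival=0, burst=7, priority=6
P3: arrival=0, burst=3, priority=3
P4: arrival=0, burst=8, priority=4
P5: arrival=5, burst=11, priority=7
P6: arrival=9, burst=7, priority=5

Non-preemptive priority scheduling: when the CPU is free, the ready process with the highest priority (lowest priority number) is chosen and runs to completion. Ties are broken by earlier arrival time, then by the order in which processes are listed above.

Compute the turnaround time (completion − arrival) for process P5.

Schedule: | P3 0-3 | P1 3-18 | P0 18-33 | P4 33-41 | P6 41-48 | P2 48-55 | P5 55-66 |
Completion: P0=33  P1=18  P2=55  P3=3  P4=41  P5=66  P6=48
Turnaround (C−A): P0=29  P1=16  P2=55  P3=3  P4=41  P5=61  P6=39
Turnaround(P5) = completion − arrival = 66 − 5 = 61

61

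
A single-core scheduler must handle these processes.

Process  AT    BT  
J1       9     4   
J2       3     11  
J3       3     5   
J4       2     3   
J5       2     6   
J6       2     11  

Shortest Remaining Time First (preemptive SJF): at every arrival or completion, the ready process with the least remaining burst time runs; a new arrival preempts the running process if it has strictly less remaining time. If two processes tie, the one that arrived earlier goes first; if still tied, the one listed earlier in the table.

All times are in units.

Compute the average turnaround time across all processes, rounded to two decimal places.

16.83

Gantt: | idle 0-2 | J4 2-5 | J3 5-10 | J1 10-14 | J5 14-20 | J6 20-31 | J2 31-42 |
Completion: J1=14  J2=42  J3=10  J4=5  J5=20  J6=31
Turnaround (C−A): J1=5  J2=39  J3=7  J4=3  J5=18  J6=29
Turnaround times: J1=5, J2=39, J3=7, J4=3, J5=18, J6=29
Average turnaround = (5+39+7+3+18+29) / 6 = 101/6 = 16.83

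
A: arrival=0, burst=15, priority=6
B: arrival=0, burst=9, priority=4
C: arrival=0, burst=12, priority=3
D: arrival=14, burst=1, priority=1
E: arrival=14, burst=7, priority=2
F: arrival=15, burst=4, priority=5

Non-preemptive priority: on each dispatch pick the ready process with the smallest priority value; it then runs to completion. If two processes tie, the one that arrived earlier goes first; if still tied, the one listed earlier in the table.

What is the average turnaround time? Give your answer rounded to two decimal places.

20.33

Timeline: | C 0-12 | B 12-21 | D 21-22 | E 22-29 | F 29-33 | A 33-48 |
Completion: A=48  B=21  C=12  D=22  E=29  F=33
Turnaround (C−A): A=48  B=21  C=12  D=8  E=15  F=18
Turnaround times: A=48, B=21, C=12, D=8, E=15, F=18
Average turnaround = (48+21+12+8+15+18) / 6 = 122/6 = 20.33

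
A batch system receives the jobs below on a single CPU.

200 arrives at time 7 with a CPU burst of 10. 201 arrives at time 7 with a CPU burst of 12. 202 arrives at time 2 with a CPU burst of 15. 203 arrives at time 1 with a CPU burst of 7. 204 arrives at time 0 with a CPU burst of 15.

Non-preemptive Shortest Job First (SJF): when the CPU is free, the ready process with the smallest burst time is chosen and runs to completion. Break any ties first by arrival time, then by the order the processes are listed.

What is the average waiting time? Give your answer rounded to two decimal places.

19.20

Gantt: | 204 0-15 | 203 15-22 | 200 22-32 | 201 32-44 | 202 44-59 |
Completion: 200=32  201=44  202=59  203=22  204=15
Turnaround (C−A): 200=25  201=37  202=57  203=21  204=15
Waiting times: 200=15, 201=25, 202=42, 203=14, 204=0
Average waiting = (15+25+42+14+0) / 5 = 96/5 = 19.20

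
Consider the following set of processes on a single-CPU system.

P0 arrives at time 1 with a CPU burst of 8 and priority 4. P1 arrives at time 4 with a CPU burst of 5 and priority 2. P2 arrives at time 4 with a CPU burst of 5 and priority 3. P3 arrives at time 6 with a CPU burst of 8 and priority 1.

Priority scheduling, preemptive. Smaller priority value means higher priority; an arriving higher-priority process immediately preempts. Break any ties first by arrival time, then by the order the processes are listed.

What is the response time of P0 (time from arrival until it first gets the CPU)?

Timeline: | idle 0-1 | P0 1-4 | P1 4-6 | P3 6-14 | P1 14-17 | P2 17-22 | P0 22-27 |
Completion: P0=27  P1=17  P2=22  P3=14
Turnaround (C−A): P0=26  P1=13  P2=18  P3=8
Response(P0) = first start − arrival = 1 − 1 = 0

0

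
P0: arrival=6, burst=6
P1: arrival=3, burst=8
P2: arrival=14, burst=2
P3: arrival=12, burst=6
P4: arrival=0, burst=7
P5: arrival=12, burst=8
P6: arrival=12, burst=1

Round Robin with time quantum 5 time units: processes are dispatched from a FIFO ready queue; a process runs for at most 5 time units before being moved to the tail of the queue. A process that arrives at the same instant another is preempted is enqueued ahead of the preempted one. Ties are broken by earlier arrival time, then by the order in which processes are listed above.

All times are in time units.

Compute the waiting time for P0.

Gantt: | P4 0-5 | P1 5-10 | P4 10-12 | P0 12-17 | P1 17-20 | P3 20-25 | P5 25-30 | P6 30-31 | P2 31-33 | P0 33-34 | P3 34-35 | P5 35-38 |
Completion: P0=34  P1=20  P2=33  P3=35  P4=12  P5=38  P6=31
Waiting(P0) = turnaround − burst = 28 − 6 = 22

22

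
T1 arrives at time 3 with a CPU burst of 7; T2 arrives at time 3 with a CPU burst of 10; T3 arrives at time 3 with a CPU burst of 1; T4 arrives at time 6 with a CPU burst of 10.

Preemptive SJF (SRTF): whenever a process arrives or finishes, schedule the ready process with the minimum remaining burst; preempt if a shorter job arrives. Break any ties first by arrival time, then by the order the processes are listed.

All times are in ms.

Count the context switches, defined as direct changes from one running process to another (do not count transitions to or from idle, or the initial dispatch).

3

Timeline: | idle 0-3 | T3 3-4 | T1 4-11 | T2 11-21 | T4 21-31 |
Completion: T1=11  T2=21  T3=4  T4=31
Turnaround (C−A): T1=8  T2=18  T3=1  T4=25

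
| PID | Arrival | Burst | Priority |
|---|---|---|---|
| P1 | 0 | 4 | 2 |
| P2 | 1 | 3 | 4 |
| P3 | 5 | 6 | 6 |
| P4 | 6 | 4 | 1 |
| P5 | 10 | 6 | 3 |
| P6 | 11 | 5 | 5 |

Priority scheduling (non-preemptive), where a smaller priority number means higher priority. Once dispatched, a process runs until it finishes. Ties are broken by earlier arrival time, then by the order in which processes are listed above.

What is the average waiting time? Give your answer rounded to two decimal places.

Timeline: | P1 0-4 | P2 4-7 | P4 7-11 | P5 11-17 | P6 17-22 | P3 22-28 |
Completion: P1=4  P2=7  P3=28  P4=11  P5=17  P6=22
Turnaround (C−A): P1=4  P2=6  P3=23  P4=5  P5=7  P6=11
Waiting times: P1=0, P2=3, P3=17, P4=1, P5=1, P6=6
Average waiting = (0+3+17+1+1+6) / 6 = 28/6 = 4.67

4.67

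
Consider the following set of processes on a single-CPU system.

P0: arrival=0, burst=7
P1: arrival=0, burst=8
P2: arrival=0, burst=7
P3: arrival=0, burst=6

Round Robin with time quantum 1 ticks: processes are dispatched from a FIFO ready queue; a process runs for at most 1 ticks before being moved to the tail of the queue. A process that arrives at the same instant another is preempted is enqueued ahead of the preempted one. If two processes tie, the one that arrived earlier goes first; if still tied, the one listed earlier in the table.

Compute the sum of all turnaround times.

Gantt: | P0 0-1 | P1 1-2 | P2 2-3 | P3 3-4 | P0 4-5 | P1 5-6 | P2 6-7 | P3 7-8 | P0 8-9 | P1 9-10 | P2 10-11 | P3 11-12 | P0 12-13 | P1 13-14 | P2 14-15 | P3 15-16 | P0 16-17 | P1 17-18 | P2 18-19 | P3 19-20 | P0 20-21 | P1 21-22 | P2 22-23 | P3 23-24 | P0 24-25 | P1 25-26 | P2 26-27 | P1 27-28 |
Completion: P0=25  P1=28  P2=27  P3=24
Turnaround (C−A): P0=25  P1=28  P2=27  P3=24
Turnaround = completion − arrival: P0=25, P1=28, P2=27, P3=24
Total turnaround = 25 + 28 + 27 + 24 = 104

104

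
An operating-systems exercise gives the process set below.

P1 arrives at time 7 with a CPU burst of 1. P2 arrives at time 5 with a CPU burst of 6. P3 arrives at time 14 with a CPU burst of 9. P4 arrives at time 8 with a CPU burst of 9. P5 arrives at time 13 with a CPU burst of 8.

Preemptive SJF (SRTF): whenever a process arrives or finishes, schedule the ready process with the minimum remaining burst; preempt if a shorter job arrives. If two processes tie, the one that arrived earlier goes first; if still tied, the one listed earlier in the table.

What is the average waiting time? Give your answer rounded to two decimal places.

5.60

Schedule: | idle 0-5 | P2 5-7 | P1 7-8 | P2 8-12 | P4 12-21 | P5 21-29 | P3 29-38 |
Completion: P1=8  P2=12  P3=38  P4=21  P5=29
Turnaround (C−A): P1=1  P2=7  P3=24  P4=13  P5=16
Waiting times: P1=0, P2=1, P3=15, P4=4, P5=8
Average waiting = (0+1+15+4+8) / 5 = 28/5 = 5.60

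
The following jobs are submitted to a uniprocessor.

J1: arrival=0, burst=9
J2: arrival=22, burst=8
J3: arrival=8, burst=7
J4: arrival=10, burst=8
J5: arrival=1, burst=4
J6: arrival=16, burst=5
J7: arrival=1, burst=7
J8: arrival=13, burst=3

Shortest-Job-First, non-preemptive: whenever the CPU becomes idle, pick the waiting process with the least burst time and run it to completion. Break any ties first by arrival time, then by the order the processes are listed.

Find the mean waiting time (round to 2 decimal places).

11.75

Gantt: | J1 0-9 | J5 9-13 | J8 13-16 | J6 16-21 | J7 21-28 | J3 28-35 | J4 35-43 | J2 43-51 |
Completion: J1=9  J2=51  J3=35  J4=43  J5=13  J6=21  J7=28  J8=16
Waiting times: J1=0, J2=21, J3=20, J4=25, J5=8, J6=0, J7=20, J8=0
Average waiting = (0+21+20+25+8+0+20+0) / 8 = 94/8 = 11.75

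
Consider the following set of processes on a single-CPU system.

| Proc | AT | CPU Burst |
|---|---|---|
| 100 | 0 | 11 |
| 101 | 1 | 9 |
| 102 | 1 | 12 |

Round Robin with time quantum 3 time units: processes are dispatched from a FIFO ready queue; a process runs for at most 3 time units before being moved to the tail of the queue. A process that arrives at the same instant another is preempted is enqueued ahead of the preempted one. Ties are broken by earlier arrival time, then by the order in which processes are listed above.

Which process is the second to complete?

100

Timeline: | 100 0-3 | 101 3-6 | 102 6-9 | 100 9-12 | 101 12-15 | 102 15-18 | 100 18-21 | 101 21-24 | 102 24-27 | 100 27-29 | 102 29-32 |
Completion: 100=29  101=24  102=32
Turnaround (C−A): 100=29  101=23  102=31
Finish order: 101 → 100 → 102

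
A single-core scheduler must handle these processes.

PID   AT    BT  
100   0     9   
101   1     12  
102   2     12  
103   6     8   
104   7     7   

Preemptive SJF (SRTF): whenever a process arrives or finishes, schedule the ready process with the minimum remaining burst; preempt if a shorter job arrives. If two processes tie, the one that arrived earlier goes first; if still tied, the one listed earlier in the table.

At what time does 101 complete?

Timeline: | 100 0-9 | 104 9-16 | 103 16-24 | 101 24-36 | 102 36-48 |
Completion: 100=9  101=36  102=48  103=24  104=16

36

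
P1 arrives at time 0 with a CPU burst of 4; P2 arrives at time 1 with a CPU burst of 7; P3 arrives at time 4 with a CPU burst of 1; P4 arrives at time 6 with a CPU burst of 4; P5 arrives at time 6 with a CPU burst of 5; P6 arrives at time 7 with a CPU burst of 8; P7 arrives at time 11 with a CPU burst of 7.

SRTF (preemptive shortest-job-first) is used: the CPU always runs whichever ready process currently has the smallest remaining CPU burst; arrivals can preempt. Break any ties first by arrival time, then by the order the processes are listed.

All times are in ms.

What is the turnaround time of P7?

17

Schedule: | P1 0-4 | P3 4-5 | P2 5-6 | P4 6-10 | P5 10-15 | P2 15-21 | P7 21-28 | P6 28-36 |
Completion: P1=4  P2=21  P3=5  P4=10  P5=15  P6=36  P7=28
Turnaround(P7) = completion − arrival = 28 − 11 = 17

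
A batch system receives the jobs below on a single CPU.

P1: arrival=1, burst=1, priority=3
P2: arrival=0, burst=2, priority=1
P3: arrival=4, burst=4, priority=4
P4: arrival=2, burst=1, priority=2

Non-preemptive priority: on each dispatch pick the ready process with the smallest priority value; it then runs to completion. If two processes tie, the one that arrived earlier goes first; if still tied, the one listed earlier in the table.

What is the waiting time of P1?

2

Schedule: | P2 0-2 | P4 2-3 | P1 3-4 | P3 4-8 |
Completion: P1=4  P2=2  P3=8  P4=3
Turnaround (C−A): P1=3  P2=2  P3=4  P4=1
Waiting(P1) = turnaround − burst = 3 − 1 = 2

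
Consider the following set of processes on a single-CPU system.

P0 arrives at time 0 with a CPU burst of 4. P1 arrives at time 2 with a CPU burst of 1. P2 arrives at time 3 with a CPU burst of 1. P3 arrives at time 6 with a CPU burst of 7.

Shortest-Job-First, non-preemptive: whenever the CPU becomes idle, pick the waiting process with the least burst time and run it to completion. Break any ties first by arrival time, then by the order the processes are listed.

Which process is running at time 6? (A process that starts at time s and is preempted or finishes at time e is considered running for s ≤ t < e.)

P3

Gantt: | P0 0-4 | P1 4-5 | P2 5-6 | P3 6-13 |
Completion: P0=4  P1=5  P2=6  P3=13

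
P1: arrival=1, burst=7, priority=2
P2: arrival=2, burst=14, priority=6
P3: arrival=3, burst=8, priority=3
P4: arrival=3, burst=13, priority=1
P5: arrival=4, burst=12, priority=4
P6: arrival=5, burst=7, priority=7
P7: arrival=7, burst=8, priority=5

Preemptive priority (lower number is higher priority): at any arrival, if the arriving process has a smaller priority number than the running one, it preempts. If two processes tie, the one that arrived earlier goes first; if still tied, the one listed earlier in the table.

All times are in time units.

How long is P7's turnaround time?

Timeline: | idle 0-1 | P1 1-3 | P4 3-16 | P1 16-21 | P3 21-29 | P5 29-41 | P7 41-49 | P2 49-63 | P6 63-70 |
Completion: P1=21  P2=63  P3=29  P4=16  P5=41  P6=70  P7=49
Turnaround (C−A): P1=20  P2=61  P3=26  P4=13  P5=37  P6=65  P7=42
Turnaround(P7) = completion − arrival = 49 − 7 = 42

42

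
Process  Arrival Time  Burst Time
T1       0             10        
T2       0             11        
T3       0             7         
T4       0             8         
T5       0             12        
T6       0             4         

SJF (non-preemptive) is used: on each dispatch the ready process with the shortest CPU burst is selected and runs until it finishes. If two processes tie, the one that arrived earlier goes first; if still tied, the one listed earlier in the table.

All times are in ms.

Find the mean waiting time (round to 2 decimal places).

17.17

Schedule: | T6 0-4 | T3 4-11 | T4 11-19 | T1 19-29 | T2 29-40 | T5 40-52 |
Completion: T1=29  T2=40  T3=11  T4=19  T5=52  T6=4
Turnaround (C−A): T1=29  T2=40  T3=11  T4=19  T5=52  T6=4
Waiting times: T1=19, T2=29, T3=4, T4=11, T5=40, T6=0
Average waiting = (19+29+4+11+40+0) / 6 = 103/6 = 17.17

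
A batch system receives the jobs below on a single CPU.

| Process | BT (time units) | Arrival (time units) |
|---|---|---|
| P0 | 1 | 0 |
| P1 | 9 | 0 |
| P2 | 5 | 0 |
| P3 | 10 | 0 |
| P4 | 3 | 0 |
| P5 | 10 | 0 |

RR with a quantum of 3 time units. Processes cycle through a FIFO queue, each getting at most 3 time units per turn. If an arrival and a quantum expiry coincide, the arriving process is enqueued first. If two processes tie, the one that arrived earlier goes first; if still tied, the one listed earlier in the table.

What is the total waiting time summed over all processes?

Schedule: | P0 0-1 | P1 1-4 | P2 4-7 | P3 7-10 | P4 10-13 | P5 13-16 | P1 16-19 | P2 19-21 | P3 21-24 | P5 24-27 | P1 27-30 | P3 30-33 | P5 33-36 | P3 36-37 | P5 37-38 |
Completion: P0=1  P1=30  P2=21  P3=37  P4=13  P5=38
Waiting = turnaround − burst: P0=0, P1=21, P2=16, P3=27, P4=10, P5=28
Total waiting = 0 + 21 + 16 + 27 + 10 + 28 = 102

102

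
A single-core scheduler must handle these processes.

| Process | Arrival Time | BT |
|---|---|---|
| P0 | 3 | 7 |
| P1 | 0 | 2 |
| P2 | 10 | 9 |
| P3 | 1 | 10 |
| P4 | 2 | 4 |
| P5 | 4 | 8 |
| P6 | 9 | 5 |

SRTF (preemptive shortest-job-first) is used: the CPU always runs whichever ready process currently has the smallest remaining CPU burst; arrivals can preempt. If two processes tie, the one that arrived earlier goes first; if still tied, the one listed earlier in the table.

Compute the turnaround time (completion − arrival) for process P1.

Schedule: | P1 0-2 | P4 2-6 | P0 6-13 | P6 13-18 | P5 18-26 | P2 26-35 | P3 35-45 |
Completion: P0=13  P1=2  P2=35  P3=45  P4=6  P5=26  P6=18
Turnaround (C−A): P0=10  P1=2  P2=25  P3=44  P4=4  P5=22  P6=9
Turnaround(P1) = completion − arrival = 2 − 0 = 2

2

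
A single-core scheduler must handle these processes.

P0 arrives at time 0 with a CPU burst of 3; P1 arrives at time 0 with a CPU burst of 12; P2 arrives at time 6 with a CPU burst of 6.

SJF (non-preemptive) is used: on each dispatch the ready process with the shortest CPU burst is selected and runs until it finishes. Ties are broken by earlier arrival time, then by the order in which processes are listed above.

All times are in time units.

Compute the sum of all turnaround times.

Timeline: | P0 0-3 | P1 3-15 | P2 15-21 |
Completion: P0=3  P1=15  P2=21
Turnaround = completion − arrival: P0=3, P1=15, P2=15
Total turnaround = 3 + 15 + 15 = 33

33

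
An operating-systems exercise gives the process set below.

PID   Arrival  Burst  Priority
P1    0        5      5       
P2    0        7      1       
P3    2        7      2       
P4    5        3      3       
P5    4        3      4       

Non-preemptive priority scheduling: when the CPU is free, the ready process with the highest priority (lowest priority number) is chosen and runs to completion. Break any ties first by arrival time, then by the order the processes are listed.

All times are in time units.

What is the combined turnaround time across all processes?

Schedule: | P2 0-7 | P3 7-14 | P4 14-17 | P5 17-20 | P1 20-25 |
Completion: P1=25  P2=7  P3=14  P4=17  P5=20
Turnaround (C−A): P1=25  P2=7  P3=12  P4=12  P5=16
Turnaround = completion − arrival: P1=25, P2=7, P3=12, P4=12, P5=16
Total turnaround = 25 + 7 + 12 + 12 + 16 = 72

72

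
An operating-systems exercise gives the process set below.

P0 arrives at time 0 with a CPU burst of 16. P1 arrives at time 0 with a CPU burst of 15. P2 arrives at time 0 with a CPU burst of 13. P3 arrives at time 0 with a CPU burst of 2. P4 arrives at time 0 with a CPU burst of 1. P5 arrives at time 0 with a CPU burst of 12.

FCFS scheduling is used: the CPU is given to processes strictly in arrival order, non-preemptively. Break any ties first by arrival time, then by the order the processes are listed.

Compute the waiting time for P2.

31

Timeline: | P0 0-16 | P1 16-31 | P2 31-44 | P3 44-46 | P4 46-47 | P5 47-59 |
Completion: P0=16  P1=31  P2=44  P3=46  P4=47  P5=59
Turnaround (C−A): P0=16  P1=31  P2=44  P3=46  P4=47  P5=59
Waiting(P2) = turnaround − burst = 44 − 13 = 31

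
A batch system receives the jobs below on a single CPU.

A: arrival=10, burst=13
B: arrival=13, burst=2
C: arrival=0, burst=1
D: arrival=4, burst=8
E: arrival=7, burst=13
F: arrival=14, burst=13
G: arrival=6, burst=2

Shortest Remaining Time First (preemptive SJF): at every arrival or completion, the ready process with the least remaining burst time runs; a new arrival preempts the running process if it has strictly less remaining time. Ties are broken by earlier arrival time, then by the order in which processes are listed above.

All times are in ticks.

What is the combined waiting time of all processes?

Timeline: | C 0-1 | idle 1-4 | D 4-6 | G 6-8 | D 8-14 | B 14-16 | E 16-29 | A 29-42 | F 42-55 |
Completion: A=42  B=16  C=1  D=14  E=29  F=55  G=8
Turnaround (C−A): A=32  B=3  C=1  D=10  E=22  F=41  G=2
Waiting = turnaround − burst: A=19, B=1, C=0, D=2, E=9, F=28, G=0
Total waiting = 19 + 1 + 0 + 2 + 9 + 28 + 0 = 59

59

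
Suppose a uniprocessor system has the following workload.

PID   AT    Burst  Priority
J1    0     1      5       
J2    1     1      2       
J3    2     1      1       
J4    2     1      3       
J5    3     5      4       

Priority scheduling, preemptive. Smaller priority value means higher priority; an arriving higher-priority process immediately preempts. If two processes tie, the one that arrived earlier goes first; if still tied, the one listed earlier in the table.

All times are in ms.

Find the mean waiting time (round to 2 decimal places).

Timeline: | J1 0-1 | J2 1-2 | J3 2-3 | J4 3-4 | J5 4-9 |
Completion: J1=1  J2=2  J3=3  J4=4  J5=9
Turnaround (C−A): J1=1  J2=1  J3=1  J4=2  J5=6
Waiting times: J1=0, J2=0, J3=0, J4=1, J5=1
Average waiting = (0+0+0+1+1) / 5 = 2/5 = 0.40

0.40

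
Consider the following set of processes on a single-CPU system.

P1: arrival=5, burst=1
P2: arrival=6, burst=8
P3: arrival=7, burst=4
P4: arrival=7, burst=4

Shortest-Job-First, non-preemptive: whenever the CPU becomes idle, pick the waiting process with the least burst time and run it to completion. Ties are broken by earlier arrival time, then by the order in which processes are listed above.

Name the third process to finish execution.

P3

Timeline: | idle 0-5 | P1 5-6 | P2 6-14 | P3 14-18 | P4 18-22 |
Completion: P1=6  P2=14  P3=18  P4=22
Turnaround (C−A): P1=1  P2=8  P3=11  P4=15
Finish order: P1 → P2 → P3 → P4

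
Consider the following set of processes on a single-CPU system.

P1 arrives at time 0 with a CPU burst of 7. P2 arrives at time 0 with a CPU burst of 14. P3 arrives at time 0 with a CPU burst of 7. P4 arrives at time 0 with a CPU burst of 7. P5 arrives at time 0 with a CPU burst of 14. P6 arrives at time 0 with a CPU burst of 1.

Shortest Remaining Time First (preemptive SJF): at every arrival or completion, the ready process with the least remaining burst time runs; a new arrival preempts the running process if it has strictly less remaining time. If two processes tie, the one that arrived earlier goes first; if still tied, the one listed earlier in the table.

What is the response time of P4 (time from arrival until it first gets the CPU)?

Schedule: | P6 0-1 | P1 1-8 | P3 8-15 | P4 15-22 | P2 22-36 | P5 36-50 |
Completion: P1=8  P2=36  P3=15  P4=22  P5=50  P6=1
Turnaround (C−A): P1=8  P2=36  P3=15  P4=22  P5=50  P6=1
Response(P4) = first start − arrival = 15 − 0 = 15

15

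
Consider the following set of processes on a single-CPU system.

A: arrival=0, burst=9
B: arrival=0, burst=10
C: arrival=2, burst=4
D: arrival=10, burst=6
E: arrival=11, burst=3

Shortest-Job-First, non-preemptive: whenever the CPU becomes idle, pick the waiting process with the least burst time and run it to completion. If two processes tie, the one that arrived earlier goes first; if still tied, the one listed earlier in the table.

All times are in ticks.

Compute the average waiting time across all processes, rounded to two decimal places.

7.40

Schedule: | A 0-9 | C 9-13 | E 13-16 | D 16-22 | B 22-32 |
Completion: A=9  B=32  C=13  D=22  E=16
Waiting times: A=0, B=22, C=7, D=6, E=2
Average waiting = (0+22+7+6+2) / 5 = 37/5 = 7.40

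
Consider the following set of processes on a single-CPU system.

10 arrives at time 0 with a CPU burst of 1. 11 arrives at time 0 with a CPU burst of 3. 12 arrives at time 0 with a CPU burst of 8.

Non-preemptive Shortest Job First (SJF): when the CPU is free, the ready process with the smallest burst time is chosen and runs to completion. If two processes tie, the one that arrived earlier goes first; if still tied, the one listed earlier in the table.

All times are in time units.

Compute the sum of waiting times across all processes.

Schedule: | 10 0-1 | 11 1-4 | 12 4-12 |
Completion: 10=1  11=4  12=12
Turnaround (C−A): 10=1  11=4  12=12
Waiting = turnaround − burst: 10=0, 11=1, 12=4
Total waiting = 0 + 1 + 4 = 5

5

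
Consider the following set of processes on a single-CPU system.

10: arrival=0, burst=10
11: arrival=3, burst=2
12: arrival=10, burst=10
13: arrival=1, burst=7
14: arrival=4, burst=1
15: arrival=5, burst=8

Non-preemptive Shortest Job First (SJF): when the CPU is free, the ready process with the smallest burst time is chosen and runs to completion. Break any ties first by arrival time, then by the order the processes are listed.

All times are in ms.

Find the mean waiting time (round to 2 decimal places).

9.83

Gantt: | 10 0-10 | 14 10-11 | 11 11-13 | 13 13-20 | 15 20-28 | 12 28-38 |
Completion: 10=10  11=13  12=38  13=20  14=11  15=28
Turnaround (C−A): 10=10  11=10  12=28  13=19  14=7  15=23
Waiting times: 10=0, 11=8, 12=18, 13=12, 14=6, 15=15
Average waiting = (0+8+18+12+6+15) / 6 = 59/6 = 9.83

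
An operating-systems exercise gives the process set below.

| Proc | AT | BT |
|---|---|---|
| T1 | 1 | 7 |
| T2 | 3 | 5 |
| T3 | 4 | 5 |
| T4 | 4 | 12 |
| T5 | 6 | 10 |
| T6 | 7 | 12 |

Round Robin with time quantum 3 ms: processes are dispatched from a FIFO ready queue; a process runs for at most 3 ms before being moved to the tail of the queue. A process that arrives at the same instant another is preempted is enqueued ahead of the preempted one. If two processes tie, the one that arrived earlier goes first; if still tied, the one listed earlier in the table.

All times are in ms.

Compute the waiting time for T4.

32

Gantt: | idle 0-1 | T1 1-4 | T2 4-7 | T3 7-10 | T4 10-13 | T1 13-16 | T5 16-19 | T6 19-22 | T2 22-24 | T3 24-26 | T4 26-29 | T1 29-30 | T5 30-33 | T6 33-36 | T4 36-39 | T5 39-42 | T6 42-45 | T4 45-48 | T5 48-49 | T6 49-52 |
Completion: T1=30  T2=24  T3=26  T4=48  T5=49  T6=52
Turnaround (C−A): T1=29  T2=21  T3=22  T4=44  T5=43  T6=45
Waiting(T4) = turnaround − burst = 44 − 12 = 32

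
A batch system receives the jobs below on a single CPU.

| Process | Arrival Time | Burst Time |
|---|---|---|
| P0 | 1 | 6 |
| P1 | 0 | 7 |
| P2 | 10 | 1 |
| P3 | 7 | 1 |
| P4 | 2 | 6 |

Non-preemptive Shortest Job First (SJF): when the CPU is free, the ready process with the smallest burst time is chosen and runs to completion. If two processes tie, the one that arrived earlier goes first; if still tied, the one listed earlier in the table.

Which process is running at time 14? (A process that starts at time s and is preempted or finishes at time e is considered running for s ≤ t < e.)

P2

Timeline: | P1 0-7 | P3 7-8 | P0 8-14 | P2 14-15 | P4 15-21 |
Completion: P0=14  P1=7  P2=15  P3=8  P4=21
Turnaround (C−A): P0=13  P1=7  P2=5  P3=1  P4=19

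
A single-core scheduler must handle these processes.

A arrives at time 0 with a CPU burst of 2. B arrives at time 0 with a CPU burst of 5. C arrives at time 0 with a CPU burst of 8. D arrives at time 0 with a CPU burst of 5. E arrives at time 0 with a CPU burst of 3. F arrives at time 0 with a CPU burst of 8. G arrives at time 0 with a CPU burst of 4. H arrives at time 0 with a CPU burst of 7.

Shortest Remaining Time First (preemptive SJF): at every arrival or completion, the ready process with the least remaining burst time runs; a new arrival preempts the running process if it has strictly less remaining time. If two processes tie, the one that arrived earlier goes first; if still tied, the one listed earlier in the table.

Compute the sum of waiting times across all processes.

109

Timeline: | A 0-2 | E 2-5 | G 5-9 | B 9-14 | D 14-19 | H 19-26 | C 26-34 | F 34-42 |
Completion: A=2  B=14  C=34  D=19  E=5  F=42  G=9  H=26
Turnaround (C−A): A=2  B=14  C=34  D=19  E=5  F=42  G=9  H=26
Waiting = turnaround − burst: A=0, B=9, C=26, D=14, E=2, F=34, G=5, H=19
Total waiting = 0 + 9 + 26 + 14 + 2 + 34 + 5 + 19 = 109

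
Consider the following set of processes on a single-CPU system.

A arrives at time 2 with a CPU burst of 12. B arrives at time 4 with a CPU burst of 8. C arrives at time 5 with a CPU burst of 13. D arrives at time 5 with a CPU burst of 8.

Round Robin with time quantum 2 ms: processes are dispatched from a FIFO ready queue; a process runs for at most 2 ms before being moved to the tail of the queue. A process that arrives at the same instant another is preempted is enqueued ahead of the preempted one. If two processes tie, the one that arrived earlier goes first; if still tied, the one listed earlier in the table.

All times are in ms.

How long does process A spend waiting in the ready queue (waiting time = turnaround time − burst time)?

Schedule: | idle 0-2 | A 2-4 | B 4-6 | A 6-8 | C 8-10 | D 10-12 | B 12-14 | A 14-16 | C 16-18 | D 18-20 | B 20-22 | A 22-24 | C 24-26 | D 26-28 | B 28-30 | A 30-32 | C 32-34 | D 34-36 | A 36-38 | C 38-43 |
Completion: A=38  B=30  C=43  D=36
Waiting(A) = turnaround − burst = 36 − 12 = 24

24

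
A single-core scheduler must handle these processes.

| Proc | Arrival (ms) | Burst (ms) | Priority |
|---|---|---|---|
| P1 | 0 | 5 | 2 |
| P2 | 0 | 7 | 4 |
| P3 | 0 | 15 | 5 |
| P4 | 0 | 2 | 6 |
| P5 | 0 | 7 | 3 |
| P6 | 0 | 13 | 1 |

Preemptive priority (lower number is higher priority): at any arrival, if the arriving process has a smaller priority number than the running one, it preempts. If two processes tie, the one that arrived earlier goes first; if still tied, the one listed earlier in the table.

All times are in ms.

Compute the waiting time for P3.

Timeline: | P6 0-13 | P1 13-18 | P5 18-25 | P2 25-32 | P3 32-47 | P4 47-49 |
Completion: P1=18  P2=32  P3=47  P4=49  P5=25  P6=13
Turnaround (C−A): P1=18  P2=32  P3=47  P4=49  P5=25  P6=13
Waiting(P3) = turnaround − burst = 47 − 15 = 32

32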